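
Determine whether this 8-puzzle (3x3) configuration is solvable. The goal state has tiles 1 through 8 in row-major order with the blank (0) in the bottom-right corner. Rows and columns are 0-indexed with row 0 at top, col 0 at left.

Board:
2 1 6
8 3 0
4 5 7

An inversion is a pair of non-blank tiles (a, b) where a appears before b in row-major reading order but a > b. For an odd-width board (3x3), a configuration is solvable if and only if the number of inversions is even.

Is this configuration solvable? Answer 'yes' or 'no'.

Inversions (pairs i<j in row-major order where tile[i] > tile[j] > 0): 8
8 is even, so the puzzle is solvable.

Answer: yes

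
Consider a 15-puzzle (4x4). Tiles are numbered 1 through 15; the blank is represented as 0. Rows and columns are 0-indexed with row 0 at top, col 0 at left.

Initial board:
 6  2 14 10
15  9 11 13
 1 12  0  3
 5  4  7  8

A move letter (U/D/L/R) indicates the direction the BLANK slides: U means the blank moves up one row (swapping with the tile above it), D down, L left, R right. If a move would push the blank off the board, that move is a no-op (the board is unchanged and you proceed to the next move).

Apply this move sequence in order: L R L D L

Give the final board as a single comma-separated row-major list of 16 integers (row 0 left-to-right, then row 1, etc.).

Answer: 6, 2, 14, 10, 15, 9, 11, 13, 1, 4, 12, 3, 0, 5, 7, 8

Derivation:
After move 1 (L):
 6  2 14 10
15  9 11 13
 1  0 12  3
 5  4  7  8

After move 2 (R):
 6  2 14 10
15  9 11 13
 1 12  0  3
 5  4  7  8

After move 3 (L):
 6  2 14 10
15  9 11 13
 1  0 12  3
 5  4  7  8

After move 4 (D):
 6  2 14 10
15  9 11 13
 1  4 12  3
 5  0  7  8

After move 5 (L):
 6  2 14 10
15  9 11 13
 1  4 12  3
 0  5  7  8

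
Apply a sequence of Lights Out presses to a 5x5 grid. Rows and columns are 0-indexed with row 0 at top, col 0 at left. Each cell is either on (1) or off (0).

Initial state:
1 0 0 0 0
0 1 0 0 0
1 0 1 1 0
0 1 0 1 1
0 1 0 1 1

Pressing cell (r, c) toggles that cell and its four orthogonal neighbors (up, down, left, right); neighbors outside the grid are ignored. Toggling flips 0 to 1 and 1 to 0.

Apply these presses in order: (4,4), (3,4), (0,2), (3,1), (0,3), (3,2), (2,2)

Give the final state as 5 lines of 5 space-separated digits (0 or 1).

Answer: 1 1 0 0 1
0 1 0 1 0
1 0 1 0 1
1 1 1 1 1
0 0 1 0 1

Derivation:
After press 1 at (4,4):
1 0 0 0 0
0 1 0 0 0
1 0 1 1 0
0 1 0 1 0
0 1 0 0 0

After press 2 at (3,4):
1 0 0 0 0
0 1 0 0 0
1 0 1 1 1
0 1 0 0 1
0 1 0 0 1

After press 3 at (0,2):
1 1 1 1 0
0 1 1 0 0
1 0 1 1 1
0 1 0 0 1
0 1 0 0 1

After press 4 at (3,1):
1 1 1 1 0
0 1 1 0 0
1 1 1 1 1
1 0 1 0 1
0 0 0 0 1

After press 5 at (0,3):
1 1 0 0 1
0 1 1 1 0
1 1 1 1 1
1 0 1 0 1
0 0 0 0 1

After press 6 at (3,2):
1 1 0 0 1
0 1 1 1 0
1 1 0 1 1
1 1 0 1 1
0 0 1 0 1

After press 7 at (2,2):
1 1 0 0 1
0 1 0 1 0
1 0 1 0 1
1 1 1 1 1
0 0 1 0 1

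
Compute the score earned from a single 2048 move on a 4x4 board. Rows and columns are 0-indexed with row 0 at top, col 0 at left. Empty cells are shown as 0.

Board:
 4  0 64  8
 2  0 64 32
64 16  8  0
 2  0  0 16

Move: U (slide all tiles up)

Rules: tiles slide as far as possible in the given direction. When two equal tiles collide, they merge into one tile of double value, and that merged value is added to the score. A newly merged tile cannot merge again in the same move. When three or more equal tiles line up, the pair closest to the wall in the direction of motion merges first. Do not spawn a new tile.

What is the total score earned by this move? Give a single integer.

Answer: 128

Derivation:
Slide up:
col 0: [4, 2, 64, 2] -> [4, 2, 64, 2]  score +0 (running 0)
col 1: [0, 0, 16, 0] -> [16, 0, 0, 0]  score +0 (running 0)
col 2: [64, 64, 8, 0] -> [128, 8, 0, 0]  score +128 (running 128)
col 3: [8, 32, 0, 16] -> [8, 32, 16, 0]  score +0 (running 128)
Board after move:
  4  16 128   8
  2   0   8  32
 64   0   0  16
  2   0   0   0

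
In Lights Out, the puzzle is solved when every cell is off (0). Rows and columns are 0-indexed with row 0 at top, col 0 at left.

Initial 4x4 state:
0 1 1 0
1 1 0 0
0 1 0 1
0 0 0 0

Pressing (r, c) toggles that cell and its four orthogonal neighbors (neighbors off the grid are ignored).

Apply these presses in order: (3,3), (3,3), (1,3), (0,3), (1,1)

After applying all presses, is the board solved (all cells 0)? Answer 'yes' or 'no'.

Answer: yes

Derivation:
After press 1 at (3,3):
0 1 1 0
1 1 0 0
0 1 0 0
0 0 1 1

After press 2 at (3,3):
0 1 1 0
1 1 0 0
0 1 0 1
0 0 0 0

After press 3 at (1,3):
0 1 1 1
1 1 1 1
0 1 0 0
0 0 0 0

After press 4 at (0,3):
0 1 0 0
1 1 1 0
0 1 0 0
0 0 0 0

After press 5 at (1,1):
0 0 0 0
0 0 0 0
0 0 0 0
0 0 0 0

Lights still on: 0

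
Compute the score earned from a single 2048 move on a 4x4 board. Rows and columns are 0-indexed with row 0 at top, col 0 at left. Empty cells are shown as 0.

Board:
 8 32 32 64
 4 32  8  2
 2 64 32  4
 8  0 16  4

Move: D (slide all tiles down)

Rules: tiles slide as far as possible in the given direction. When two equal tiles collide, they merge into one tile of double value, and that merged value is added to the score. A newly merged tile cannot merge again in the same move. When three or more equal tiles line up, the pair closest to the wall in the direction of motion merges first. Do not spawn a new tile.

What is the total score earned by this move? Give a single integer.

Answer: 72

Derivation:
Slide down:
col 0: [8, 4, 2, 8] -> [8, 4, 2, 8]  score +0 (running 0)
col 1: [32, 32, 64, 0] -> [0, 0, 64, 64]  score +64 (running 64)
col 2: [32, 8, 32, 16] -> [32, 8, 32, 16]  score +0 (running 64)
col 3: [64, 2, 4, 4] -> [0, 64, 2, 8]  score +8 (running 72)
Board after move:
 8  0 32  0
 4  0  8 64
 2 64 32  2
 8 64 16  8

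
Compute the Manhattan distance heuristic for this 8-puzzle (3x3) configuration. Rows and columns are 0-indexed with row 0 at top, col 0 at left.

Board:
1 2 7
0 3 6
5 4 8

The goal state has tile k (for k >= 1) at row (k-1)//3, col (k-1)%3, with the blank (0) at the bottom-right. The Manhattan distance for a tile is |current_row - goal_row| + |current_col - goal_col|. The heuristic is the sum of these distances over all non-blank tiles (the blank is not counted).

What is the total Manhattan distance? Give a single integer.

Tile 1: at (0,0), goal (0,0), distance |0-0|+|0-0| = 0
Tile 2: at (0,1), goal (0,1), distance |0-0|+|1-1| = 0
Tile 7: at (0,2), goal (2,0), distance |0-2|+|2-0| = 4
Tile 3: at (1,1), goal (0,2), distance |1-0|+|1-2| = 2
Tile 6: at (1,2), goal (1,2), distance |1-1|+|2-2| = 0
Tile 5: at (2,0), goal (1,1), distance |2-1|+|0-1| = 2
Tile 4: at (2,1), goal (1,0), distance |2-1|+|1-0| = 2
Tile 8: at (2,2), goal (2,1), distance |2-2|+|2-1| = 1
Sum: 0 + 0 + 4 + 2 + 0 + 2 + 2 + 1 = 11

Answer: 11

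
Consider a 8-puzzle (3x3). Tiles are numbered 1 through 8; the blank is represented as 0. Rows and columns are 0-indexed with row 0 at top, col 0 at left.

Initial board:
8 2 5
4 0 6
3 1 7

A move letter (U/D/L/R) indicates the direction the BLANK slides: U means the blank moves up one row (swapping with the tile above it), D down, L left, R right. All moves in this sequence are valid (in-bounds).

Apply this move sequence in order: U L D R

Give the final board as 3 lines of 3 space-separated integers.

Answer: 4 8 5
2 0 6
3 1 7

Derivation:
After move 1 (U):
8 0 5
4 2 6
3 1 7

After move 2 (L):
0 8 5
4 2 6
3 1 7

After move 3 (D):
4 8 5
0 2 6
3 1 7

After move 4 (R):
4 8 5
2 0 6
3 1 7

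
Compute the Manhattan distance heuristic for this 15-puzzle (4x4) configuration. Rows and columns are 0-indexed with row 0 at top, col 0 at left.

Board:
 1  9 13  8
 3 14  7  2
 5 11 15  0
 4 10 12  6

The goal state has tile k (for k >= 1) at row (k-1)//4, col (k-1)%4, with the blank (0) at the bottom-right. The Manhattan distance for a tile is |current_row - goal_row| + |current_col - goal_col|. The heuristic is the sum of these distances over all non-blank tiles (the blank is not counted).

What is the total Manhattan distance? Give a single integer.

Answer: 33

Derivation:
Tile 1: at (0,0), goal (0,0), distance |0-0|+|0-0| = 0
Tile 9: at (0,1), goal (2,0), distance |0-2|+|1-0| = 3
Tile 13: at (0,2), goal (3,0), distance |0-3|+|2-0| = 5
Tile 8: at (0,3), goal (1,3), distance |0-1|+|3-3| = 1
Tile 3: at (1,0), goal (0,2), distance |1-0|+|0-2| = 3
Tile 14: at (1,1), goal (3,1), distance |1-3|+|1-1| = 2
Tile 7: at (1,2), goal (1,2), distance |1-1|+|2-2| = 0
Tile 2: at (1,3), goal (0,1), distance |1-0|+|3-1| = 3
Tile 5: at (2,0), goal (1,0), distance |2-1|+|0-0| = 1
Tile 11: at (2,1), goal (2,2), distance |2-2|+|1-2| = 1
Tile 15: at (2,2), goal (3,2), distance |2-3|+|2-2| = 1
Tile 4: at (3,0), goal (0,3), distance |3-0|+|0-3| = 6
Tile 10: at (3,1), goal (2,1), distance |3-2|+|1-1| = 1
Tile 12: at (3,2), goal (2,3), distance |3-2|+|2-3| = 2
Tile 6: at (3,3), goal (1,1), distance |3-1|+|3-1| = 4
Sum: 0 + 3 + 5 + 1 + 3 + 2 + 0 + 3 + 1 + 1 + 1 + 6 + 1 + 2 + 4 = 33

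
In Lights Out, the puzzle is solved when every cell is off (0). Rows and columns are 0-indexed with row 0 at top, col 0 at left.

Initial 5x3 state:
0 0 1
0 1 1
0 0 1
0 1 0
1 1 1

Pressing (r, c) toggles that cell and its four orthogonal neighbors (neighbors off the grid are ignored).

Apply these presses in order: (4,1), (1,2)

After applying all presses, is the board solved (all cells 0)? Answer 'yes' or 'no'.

After press 1 at (4,1):
0 0 1
0 1 1
0 0 1
0 0 0
0 0 0

After press 2 at (1,2):
0 0 0
0 0 0
0 0 0
0 0 0
0 0 0

Lights still on: 0

Answer: yes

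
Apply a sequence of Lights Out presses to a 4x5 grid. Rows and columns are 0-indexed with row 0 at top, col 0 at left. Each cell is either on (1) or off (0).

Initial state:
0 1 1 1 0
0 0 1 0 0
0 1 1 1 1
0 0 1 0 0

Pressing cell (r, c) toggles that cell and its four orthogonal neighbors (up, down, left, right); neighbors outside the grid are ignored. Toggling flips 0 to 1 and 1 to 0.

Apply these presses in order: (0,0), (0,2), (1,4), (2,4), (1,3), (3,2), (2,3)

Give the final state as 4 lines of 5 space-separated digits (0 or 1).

Answer: 1 1 0 1 1
1 0 1 1 1
0 1 1 0 0
0 1 0 0 1

Derivation:
After press 1 at (0,0):
1 0 1 1 0
1 0 1 0 0
0 1 1 1 1
0 0 1 0 0

After press 2 at (0,2):
1 1 0 0 0
1 0 0 0 0
0 1 1 1 1
0 0 1 0 0

After press 3 at (1,4):
1 1 0 0 1
1 0 0 1 1
0 1 1 1 0
0 0 1 0 0

After press 4 at (2,4):
1 1 0 0 1
1 0 0 1 0
0 1 1 0 1
0 0 1 0 1

After press 5 at (1,3):
1 1 0 1 1
1 0 1 0 1
0 1 1 1 1
0 0 1 0 1

After press 6 at (3,2):
1 1 0 1 1
1 0 1 0 1
0 1 0 1 1
0 1 0 1 1

After press 7 at (2,3):
1 1 0 1 1
1 0 1 1 1
0 1 1 0 0
0 1 0 0 1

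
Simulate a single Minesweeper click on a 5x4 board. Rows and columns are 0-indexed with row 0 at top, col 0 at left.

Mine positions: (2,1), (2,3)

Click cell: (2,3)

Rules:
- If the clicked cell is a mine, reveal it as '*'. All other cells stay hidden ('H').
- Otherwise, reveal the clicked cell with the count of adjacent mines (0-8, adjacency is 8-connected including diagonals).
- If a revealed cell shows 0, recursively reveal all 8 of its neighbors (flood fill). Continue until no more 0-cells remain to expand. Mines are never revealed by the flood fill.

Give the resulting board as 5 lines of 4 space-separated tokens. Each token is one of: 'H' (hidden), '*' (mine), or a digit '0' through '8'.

H H H H
H H H H
H H H *
H H H H
H H H H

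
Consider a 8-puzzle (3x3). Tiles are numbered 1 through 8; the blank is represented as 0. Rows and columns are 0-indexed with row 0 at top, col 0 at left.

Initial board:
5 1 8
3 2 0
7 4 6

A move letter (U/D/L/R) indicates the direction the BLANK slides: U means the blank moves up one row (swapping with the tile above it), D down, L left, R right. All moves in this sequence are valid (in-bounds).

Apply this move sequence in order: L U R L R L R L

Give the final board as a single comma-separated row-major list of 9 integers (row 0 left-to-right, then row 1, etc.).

After move 1 (L):
5 1 8
3 0 2
7 4 6

After move 2 (U):
5 0 8
3 1 2
7 4 6

After move 3 (R):
5 8 0
3 1 2
7 4 6

After move 4 (L):
5 0 8
3 1 2
7 4 6

After move 5 (R):
5 8 0
3 1 2
7 4 6

After move 6 (L):
5 0 8
3 1 2
7 4 6

After move 7 (R):
5 8 0
3 1 2
7 4 6

After move 8 (L):
5 0 8
3 1 2
7 4 6

Answer: 5, 0, 8, 3, 1, 2, 7, 4, 6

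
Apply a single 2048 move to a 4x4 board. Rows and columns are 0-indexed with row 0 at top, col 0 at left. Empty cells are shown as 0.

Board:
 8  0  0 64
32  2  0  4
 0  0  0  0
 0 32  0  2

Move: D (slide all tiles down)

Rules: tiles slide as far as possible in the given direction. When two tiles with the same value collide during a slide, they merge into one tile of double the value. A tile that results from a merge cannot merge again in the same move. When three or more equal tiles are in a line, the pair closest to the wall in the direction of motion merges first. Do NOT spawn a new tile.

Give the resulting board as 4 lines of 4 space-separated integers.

Slide down:
col 0: [8, 32, 0, 0] -> [0, 0, 8, 32]
col 1: [0, 2, 0, 32] -> [0, 0, 2, 32]
col 2: [0, 0, 0, 0] -> [0, 0, 0, 0]
col 3: [64, 4, 0, 2] -> [0, 64, 4, 2]

Answer:  0  0  0  0
 0  0  0 64
 8  2  0  4
32 32  0  2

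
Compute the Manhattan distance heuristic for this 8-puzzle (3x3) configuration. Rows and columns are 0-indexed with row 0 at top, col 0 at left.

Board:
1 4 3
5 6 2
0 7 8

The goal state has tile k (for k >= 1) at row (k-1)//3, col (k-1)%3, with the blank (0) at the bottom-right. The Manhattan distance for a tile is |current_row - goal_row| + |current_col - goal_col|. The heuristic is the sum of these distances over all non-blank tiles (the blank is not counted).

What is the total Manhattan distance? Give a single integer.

Answer: 8

Derivation:
Tile 1: at (0,0), goal (0,0), distance |0-0|+|0-0| = 0
Tile 4: at (0,1), goal (1,0), distance |0-1|+|1-0| = 2
Tile 3: at (0,2), goal (0,2), distance |0-0|+|2-2| = 0
Tile 5: at (1,0), goal (1,1), distance |1-1|+|0-1| = 1
Tile 6: at (1,1), goal (1,2), distance |1-1|+|1-2| = 1
Tile 2: at (1,2), goal (0,1), distance |1-0|+|2-1| = 2
Tile 7: at (2,1), goal (2,0), distance |2-2|+|1-0| = 1
Tile 8: at (2,2), goal (2,1), distance |2-2|+|2-1| = 1
Sum: 0 + 2 + 0 + 1 + 1 + 2 + 1 + 1 = 8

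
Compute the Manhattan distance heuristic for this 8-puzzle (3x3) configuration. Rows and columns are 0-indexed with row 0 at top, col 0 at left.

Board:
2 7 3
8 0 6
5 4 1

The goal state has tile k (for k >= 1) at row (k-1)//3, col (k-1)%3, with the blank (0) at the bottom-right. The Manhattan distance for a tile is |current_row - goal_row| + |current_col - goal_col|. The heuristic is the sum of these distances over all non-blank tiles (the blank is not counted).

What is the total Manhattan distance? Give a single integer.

Tile 2: at (0,0), goal (0,1), distance |0-0|+|0-1| = 1
Tile 7: at (0,1), goal (2,0), distance |0-2|+|1-0| = 3
Tile 3: at (0,2), goal (0,2), distance |0-0|+|2-2| = 0
Tile 8: at (1,0), goal (2,1), distance |1-2|+|0-1| = 2
Tile 6: at (1,2), goal (1,2), distance |1-1|+|2-2| = 0
Tile 5: at (2,0), goal (1,1), distance |2-1|+|0-1| = 2
Tile 4: at (2,1), goal (1,0), distance |2-1|+|1-0| = 2
Tile 1: at (2,2), goal (0,0), distance |2-0|+|2-0| = 4
Sum: 1 + 3 + 0 + 2 + 0 + 2 + 2 + 4 = 14

Answer: 14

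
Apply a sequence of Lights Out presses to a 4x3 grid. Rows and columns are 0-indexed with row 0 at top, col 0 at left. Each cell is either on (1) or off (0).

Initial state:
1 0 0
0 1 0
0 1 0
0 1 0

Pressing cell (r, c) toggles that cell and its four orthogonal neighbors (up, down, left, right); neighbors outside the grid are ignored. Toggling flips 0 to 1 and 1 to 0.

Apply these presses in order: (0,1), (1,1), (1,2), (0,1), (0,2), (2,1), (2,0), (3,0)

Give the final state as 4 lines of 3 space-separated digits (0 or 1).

After press 1 at (0,1):
0 1 1
0 0 0
0 1 0
0 1 0

After press 2 at (1,1):
0 0 1
1 1 1
0 0 0
0 1 0

After press 3 at (1,2):
0 0 0
1 0 0
0 0 1
0 1 0

After press 4 at (0,1):
1 1 1
1 1 0
0 0 1
0 1 0

After press 5 at (0,2):
1 0 0
1 1 1
0 0 1
0 1 0

After press 6 at (2,1):
1 0 0
1 0 1
1 1 0
0 0 0

After press 7 at (2,0):
1 0 0
0 0 1
0 0 0
1 0 0

After press 8 at (3,0):
1 0 0
0 0 1
1 0 0
0 1 0

Answer: 1 0 0
0 0 1
1 0 0
0 1 0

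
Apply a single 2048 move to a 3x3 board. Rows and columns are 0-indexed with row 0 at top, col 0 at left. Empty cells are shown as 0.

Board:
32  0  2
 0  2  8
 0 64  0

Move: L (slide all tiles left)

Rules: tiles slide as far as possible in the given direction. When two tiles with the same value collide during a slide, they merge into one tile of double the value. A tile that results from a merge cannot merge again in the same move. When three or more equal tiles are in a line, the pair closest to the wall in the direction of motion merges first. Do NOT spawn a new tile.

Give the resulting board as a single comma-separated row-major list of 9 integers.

Answer: 32, 2, 0, 2, 8, 0, 64, 0, 0

Derivation:
Slide left:
row 0: [32, 0, 2] -> [32, 2, 0]
row 1: [0, 2, 8] -> [2, 8, 0]
row 2: [0, 64, 0] -> [64, 0, 0]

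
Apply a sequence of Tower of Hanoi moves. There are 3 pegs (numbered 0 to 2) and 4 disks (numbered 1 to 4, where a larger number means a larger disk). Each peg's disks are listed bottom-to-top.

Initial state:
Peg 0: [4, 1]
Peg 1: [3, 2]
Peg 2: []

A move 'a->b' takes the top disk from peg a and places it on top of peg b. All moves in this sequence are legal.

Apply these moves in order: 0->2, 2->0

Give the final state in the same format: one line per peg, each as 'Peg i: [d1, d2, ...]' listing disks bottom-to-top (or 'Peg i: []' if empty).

Answer: Peg 0: [4, 1]
Peg 1: [3, 2]
Peg 2: []

Derivation:
After move 1 (0->2):
Peg 0: [4]
Peg 1: [3, 2]
Peg 2: [1]

After move 2 (2->0):
Peg 0: [4, 1]
Peg 1: [3, 2]
Peg 2: []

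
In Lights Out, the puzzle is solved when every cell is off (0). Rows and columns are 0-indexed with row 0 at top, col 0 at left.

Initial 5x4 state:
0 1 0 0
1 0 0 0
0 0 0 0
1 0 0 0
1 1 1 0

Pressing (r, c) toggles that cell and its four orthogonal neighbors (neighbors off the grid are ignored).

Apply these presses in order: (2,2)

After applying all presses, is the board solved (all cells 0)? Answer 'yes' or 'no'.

After press 1 at (2,2):
0 1 0 0
1 0 1 0
0 1 1 1
1 0 1 0
1 1 1 0

Lights still on: 11

Answer: no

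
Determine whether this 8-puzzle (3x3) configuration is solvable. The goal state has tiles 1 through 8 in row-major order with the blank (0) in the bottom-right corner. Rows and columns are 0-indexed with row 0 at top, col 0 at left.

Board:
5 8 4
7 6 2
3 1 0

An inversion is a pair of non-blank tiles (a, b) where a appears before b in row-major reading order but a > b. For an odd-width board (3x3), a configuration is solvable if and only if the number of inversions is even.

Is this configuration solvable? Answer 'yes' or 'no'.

Answer: yes

Derivation:
Inversions (pairs i<j in row-major order where tile[i] > tile[j] > 0): 22
22 is even, so the puzzle is solvable.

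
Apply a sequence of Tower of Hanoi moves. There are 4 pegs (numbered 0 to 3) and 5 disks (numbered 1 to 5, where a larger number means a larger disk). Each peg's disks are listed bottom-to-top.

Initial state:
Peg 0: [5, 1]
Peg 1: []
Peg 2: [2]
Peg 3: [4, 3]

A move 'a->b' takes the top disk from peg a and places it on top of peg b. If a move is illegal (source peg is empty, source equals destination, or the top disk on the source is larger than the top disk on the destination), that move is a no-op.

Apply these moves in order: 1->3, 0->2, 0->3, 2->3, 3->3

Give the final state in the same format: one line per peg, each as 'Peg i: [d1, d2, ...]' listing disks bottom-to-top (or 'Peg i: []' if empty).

After move 1 (1->3):
Peg 0: [5, 1]
Peg 1: []
Peg 2: [2]
Peg 3: [4, 3]

After move 2 (0->2):
Peg 0: [5]
Peg 1: []
Peg 2: [2, 1]
Peg 3: [4, 3]

After move 3 (0->3):
Peg 0: [5]
Peg 1: []
Peg 2: [2, 1]
Peg 3: [4, 3]

After move 4 (2->3):
Peg 0: [5]
Peg 1: []
Peg 2: [2]
Peg 3: [4, 3, 1]

After move 5 (3->3):
Peg 0: [5]
Peg 1: []
Peg 2: [2]
Peg 3: [4, 3, 1]

Answer: Peg 0: [5]
Peg 1: []
Peg 2: [2]
Peg 3: [4, 3, 1]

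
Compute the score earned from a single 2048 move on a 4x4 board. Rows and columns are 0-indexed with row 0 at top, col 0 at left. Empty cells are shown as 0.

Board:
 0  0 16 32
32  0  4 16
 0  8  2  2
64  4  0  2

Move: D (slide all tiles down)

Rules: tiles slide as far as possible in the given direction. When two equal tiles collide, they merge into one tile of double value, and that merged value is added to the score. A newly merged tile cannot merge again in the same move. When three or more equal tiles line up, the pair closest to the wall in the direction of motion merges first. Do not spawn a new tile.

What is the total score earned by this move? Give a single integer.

Slide down:
col 0: [0, 32, 0, 64] -> [0, 0, 32, 64]  score +0 (running 0)
col 1: [0, 0, 8, 4] -> [0, 0, 8, 4]  score +0 (running 0)
col 2: [16, 4, 2, 0] -> [0, 16, 4, 2]  score +0 (running 0)
col 3: [32, 16, 2, 2] -> [0, 32, 16, 4]  score +4 (running 4)
Board after move:
 0  0  0  0
 0  0 16 32
32  8  4 16
64  4  2  4

Answer: 4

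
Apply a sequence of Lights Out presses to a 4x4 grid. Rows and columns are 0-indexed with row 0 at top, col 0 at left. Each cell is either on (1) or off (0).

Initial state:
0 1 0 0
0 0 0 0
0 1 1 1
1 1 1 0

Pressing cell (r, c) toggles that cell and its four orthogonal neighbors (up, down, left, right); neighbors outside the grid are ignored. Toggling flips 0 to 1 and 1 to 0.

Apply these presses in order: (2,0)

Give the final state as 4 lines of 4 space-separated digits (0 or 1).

After press 1 at (2,0):
0 1 0 0
1 0 0 0
1 0 1 1
0 1 1 0

Answer: 0 1 0 0
1 0 0 0
1 0 1 1
0 1 1 0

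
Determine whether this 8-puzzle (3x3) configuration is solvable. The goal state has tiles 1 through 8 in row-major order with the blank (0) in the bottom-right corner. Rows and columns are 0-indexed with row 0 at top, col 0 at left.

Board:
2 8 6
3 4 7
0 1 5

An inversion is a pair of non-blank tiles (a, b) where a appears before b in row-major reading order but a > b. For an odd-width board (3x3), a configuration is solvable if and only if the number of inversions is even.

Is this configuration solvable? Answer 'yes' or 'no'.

Inversions (pairs i<j in row-major order where tile[i] > tile[j] > 0): 15
15 is odd, so the puzzle is not solvable.

Answer: no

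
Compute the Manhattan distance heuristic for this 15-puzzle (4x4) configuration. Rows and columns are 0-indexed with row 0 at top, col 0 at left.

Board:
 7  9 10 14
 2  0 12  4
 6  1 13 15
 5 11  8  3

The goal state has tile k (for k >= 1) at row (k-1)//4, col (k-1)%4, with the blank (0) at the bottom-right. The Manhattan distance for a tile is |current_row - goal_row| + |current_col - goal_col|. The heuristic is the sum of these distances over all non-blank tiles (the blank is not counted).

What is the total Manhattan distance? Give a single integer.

Tile 7: (0,0)->(1,2) = 3
Tile 9: (0,1)->(2,0) = 3
Tile 10: (0,2)->(2,1) = 3
Tile 14: (0,3)->(3,1) = 5
Tile 2: (1,0)->(0,1) = 2
Tile 12: (1,2)->(2,3) = 2
Tile 4: (1,3)->(0,3) = 1
Tile 6: (2,0)->(1,1) = 2
Tile 1: (2,1)->(0,0) = 3
Tile 13: (2,2)->(3,0) = 3
Tile 15: (2,3)->(3,2) = 2
Tile 5: (3,0)->(1,0) = 2
Tile 11: (3,1)->(2,2) = 2
Tile 8: (3,2)->(1,3) = 3
Tile 3: (3,3)->(0,2) = 4
Sum: 3 + 3 + 3 + 5 + 2 + 2 + 1 + 2 + 3 + 3 + 2 + 2 + 2 + 3 + 4 = 40

Answer: 40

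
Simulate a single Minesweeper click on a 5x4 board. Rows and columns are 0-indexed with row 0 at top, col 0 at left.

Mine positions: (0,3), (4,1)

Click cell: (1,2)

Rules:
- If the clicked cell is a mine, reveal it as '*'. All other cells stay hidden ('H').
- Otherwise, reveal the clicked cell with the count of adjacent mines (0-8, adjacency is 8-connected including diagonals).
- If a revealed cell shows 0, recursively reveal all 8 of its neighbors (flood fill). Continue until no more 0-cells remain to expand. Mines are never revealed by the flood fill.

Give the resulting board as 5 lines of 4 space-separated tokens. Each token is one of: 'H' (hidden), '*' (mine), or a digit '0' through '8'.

H H H H
H H 1 H
H H H H
H H H H
H H H H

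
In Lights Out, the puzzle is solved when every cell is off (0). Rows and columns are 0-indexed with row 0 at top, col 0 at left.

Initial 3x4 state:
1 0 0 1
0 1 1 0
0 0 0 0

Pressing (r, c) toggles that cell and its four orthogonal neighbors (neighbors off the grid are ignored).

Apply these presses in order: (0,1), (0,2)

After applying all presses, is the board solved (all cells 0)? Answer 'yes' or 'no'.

Answer: yes

Derivation:
After press 1 at (0,1):
0 1 1 1
0 0 1 0
0 0 0 0

After press 2 at (0,2):
0 0 0 0
0 0 0 0
0 0 0 0

Lights still on: 0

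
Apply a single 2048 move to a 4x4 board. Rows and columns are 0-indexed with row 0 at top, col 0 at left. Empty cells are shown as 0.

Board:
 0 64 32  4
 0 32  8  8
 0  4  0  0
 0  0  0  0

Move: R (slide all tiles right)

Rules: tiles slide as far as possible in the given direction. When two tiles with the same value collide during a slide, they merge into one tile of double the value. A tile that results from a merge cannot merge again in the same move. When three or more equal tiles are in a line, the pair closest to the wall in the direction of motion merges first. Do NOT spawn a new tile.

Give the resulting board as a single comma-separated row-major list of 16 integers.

Slide right:
row 0: [0, 64, 32, 4] -> [0, 64, 32, 4]
row 1: [0, 32, 8, 8] -> [0, 0, 32, 16]
row 2: [0, 4, 0, 0] -> [0, 0, 0, 4]
row 3: [0, 0, 0, 0] -> [0, 0, 0, 0]

Answer: 0, 64, 32, 4, 0, 0, 32, 16, 0, 0, 0, 4, 0, 0, 0, 0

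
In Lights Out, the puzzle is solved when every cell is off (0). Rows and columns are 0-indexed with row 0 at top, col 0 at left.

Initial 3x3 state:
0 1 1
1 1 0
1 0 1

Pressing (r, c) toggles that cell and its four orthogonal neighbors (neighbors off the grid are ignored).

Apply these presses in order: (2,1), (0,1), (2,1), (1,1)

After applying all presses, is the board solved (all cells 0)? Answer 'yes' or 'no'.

Answer: no

Derivation:
After press 1 at (2,1):
0 1 1
1 0 0
0 1 0

After press 2 at (0,1):
1 0 0
1 1 0
0 1 0

After press 3 at (2,1):
1 0 0
1 0 0
1 0 1

After press 4 at (1,1):
1 1 0
0 1 1
1 1 1

Lights still on: 7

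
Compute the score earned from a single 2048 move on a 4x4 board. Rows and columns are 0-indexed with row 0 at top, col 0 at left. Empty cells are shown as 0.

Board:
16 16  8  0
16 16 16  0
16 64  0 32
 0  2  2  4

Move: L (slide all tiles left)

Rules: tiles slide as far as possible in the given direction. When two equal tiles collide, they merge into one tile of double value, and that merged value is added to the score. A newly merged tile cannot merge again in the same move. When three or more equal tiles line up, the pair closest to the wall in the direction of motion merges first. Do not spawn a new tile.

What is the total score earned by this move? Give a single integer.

Slide left:
row 0: [16, 16, 8, 0] -> [32, 8, 0, 0]  score +32 (running 32)
row 1: [16, 16, 16, 0] -> [32, 16, 0, 0]  score +32 (running 64)
row 2: [16, 64, 0, 32] -> [16, 64, 32, 0]  score +0 (running 64)
row 3: [0, 2, 2, 4] -> [4, 4, 0, 0]  score +4 (running 68)
Board after move:
32  8  0  0
32 16  0  0
16 64 32  0
 4  4  0  0

Answer: 68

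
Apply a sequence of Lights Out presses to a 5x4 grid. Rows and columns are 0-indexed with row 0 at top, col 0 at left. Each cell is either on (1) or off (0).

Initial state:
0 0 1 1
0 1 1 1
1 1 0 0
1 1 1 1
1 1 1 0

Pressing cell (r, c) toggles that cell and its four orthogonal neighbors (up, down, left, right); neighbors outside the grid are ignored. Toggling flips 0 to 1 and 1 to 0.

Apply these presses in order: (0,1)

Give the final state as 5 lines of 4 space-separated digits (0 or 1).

After press 1 at (0,1):
1 1 0 1
0 0 1 1
1 1 0 0
1 1 1 1
1 1 1 0

Answer: 1 1 0 1
0 0 1 1
1 1 0 0
1 1 1 1
1 1 1 0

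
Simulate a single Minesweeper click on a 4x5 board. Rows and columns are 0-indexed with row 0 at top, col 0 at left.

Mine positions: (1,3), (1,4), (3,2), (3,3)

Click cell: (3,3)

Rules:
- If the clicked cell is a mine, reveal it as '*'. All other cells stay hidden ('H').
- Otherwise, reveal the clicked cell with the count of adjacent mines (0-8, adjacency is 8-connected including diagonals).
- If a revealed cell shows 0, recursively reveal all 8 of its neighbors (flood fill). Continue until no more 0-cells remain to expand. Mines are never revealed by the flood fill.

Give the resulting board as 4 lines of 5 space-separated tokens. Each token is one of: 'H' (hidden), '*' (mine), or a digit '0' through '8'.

H H H H H
H H H H H
H H H H H
H H H * H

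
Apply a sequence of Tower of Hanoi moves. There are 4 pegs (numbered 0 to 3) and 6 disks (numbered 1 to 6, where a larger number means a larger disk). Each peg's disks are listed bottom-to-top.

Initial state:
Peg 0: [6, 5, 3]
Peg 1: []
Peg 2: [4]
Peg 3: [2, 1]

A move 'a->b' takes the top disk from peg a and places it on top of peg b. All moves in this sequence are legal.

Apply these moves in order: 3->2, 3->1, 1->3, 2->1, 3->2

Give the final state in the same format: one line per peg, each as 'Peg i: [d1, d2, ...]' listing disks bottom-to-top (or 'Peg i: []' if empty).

Answer: Peg 0: [6, 5, 3]
Peg 1: [1]
Peg 2: [4, 2]
Peg 3: []

Derivation:
After move 1 (3->2):
Peg 0: [6, 5, 3]
Peg 1: []
Peg 2: [4, 1]
Peg 3: [2]

After move 2 (3->1):
Peg 0: [6, 5, 3]
Peg 1: [2]
Peg 2: [4, 1]
Peg 3: []

After move 3 (1->3):
Peg 0: [6, 5, 3]
Peg 1: []
Peg 2: [4, 1]
Peg 3: [2]

After move 4 (2->1):
Peg 0: [6, 5, 3]
Peg 1: [1]
Peg 2: [4]
Peg 3: [2]

After move 5 (3->2):
Peg 0: [6, 5, 3]
Peg 1: [1]
Peg 2: [4, 2]
Peg 3: []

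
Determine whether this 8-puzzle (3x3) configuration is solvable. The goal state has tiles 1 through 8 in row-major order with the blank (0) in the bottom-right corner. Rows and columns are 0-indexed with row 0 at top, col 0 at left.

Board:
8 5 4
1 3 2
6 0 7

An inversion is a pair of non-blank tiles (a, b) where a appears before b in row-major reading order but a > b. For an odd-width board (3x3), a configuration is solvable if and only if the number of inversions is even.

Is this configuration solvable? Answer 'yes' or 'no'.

Inversions (pairs i<j in row-major order where tile[i] > tile[j] > 0): 15
15 is odd, so the puzzle is not solvable.

Answer: no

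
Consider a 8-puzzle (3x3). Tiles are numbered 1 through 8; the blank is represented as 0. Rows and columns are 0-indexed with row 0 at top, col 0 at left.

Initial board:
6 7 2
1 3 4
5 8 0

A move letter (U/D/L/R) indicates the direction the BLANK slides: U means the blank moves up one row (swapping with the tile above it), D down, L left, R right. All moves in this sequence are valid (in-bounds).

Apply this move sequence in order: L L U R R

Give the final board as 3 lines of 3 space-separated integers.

After move 1 (L):
6 7 2
1 3 4
5 0 8

After move 2 (L):
6 7 2
1 3 4
0 5 8

After move 3 (U):
6 7 2
0 3 4
1 5 8

After move 4 (R):
6 7 2
3 0 4
1 5 8

After move 5 (R):
6 7 2
3 4 0
1 5 8

Answer: 6 7 2
3 4 0
1 5 8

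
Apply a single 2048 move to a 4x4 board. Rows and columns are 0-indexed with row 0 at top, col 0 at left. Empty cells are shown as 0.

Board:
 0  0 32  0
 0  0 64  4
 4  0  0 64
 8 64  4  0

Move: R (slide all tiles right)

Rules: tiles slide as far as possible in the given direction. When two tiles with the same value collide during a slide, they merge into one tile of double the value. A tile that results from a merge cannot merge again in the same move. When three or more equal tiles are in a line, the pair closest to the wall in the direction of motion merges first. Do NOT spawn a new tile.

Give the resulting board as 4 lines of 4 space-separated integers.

Answer:  0  0  0 32
 0  0 64  4
 0  0  4 64
 0  8 64  4

Derivation:
Slide right:
row 0: [0, 0, 32, 0] -> [0, 0, 0, 32]
row 1: [0, 0, 64, 4] -> [0, 0, 64, 4]
row 2: [4, 0, 0, 64] -> [0, 0, 4, 64]
row 3: [8, 64, 4, 0] -> [0, 8, 64, 4]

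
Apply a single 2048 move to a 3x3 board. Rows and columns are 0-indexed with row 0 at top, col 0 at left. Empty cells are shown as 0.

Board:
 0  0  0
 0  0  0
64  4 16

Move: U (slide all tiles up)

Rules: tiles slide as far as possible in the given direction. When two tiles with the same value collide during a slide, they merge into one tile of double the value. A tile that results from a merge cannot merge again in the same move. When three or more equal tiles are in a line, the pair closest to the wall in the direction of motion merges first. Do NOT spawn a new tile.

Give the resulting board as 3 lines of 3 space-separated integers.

Answer: 64  4 16
 0  0  0
 0  0  0

Derivation:
Slide up:
col 0: [0, 0, 64] -> [64, 0, 0]
col 1: [0, 0, 4] -> [4, 0, 0]
col 2: [0, 0, 16] -> [16, 0, 0]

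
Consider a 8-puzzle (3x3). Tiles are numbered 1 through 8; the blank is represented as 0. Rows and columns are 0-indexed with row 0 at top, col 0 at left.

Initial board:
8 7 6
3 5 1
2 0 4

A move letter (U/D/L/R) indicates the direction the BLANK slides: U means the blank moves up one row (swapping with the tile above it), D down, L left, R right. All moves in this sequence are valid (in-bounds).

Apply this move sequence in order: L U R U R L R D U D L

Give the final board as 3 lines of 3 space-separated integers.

Answer: 8 6 1
5 0 7
3 2 4

Derivation:
After move 1 (L):
8 7 6
3 5 1
0 2 4

After move 2 (U):
8 7 6
0 5 1
3 2 4

After move 3 (R):
8 7 6
5 0 1
3 2 4

After move 4 (U):
8 0 6
5 7 1
3 2 4

After move 5 (R):
8 6 0
5 7 1
3 2 4

After move 6 (L):
8 0 6
5 7 1
3 2 4

After move 7 (R):
8 6 0
5 7 1
3 2 4

After move 8 (D):
8 6 1
5 7 0
3 2 4

After move 9 (U):
8 6 0
5 7 1
3 2 4

After move 10 (D):
8 6 1
5 7 0
3 2 4

After move 11 (L):
8 6 1
5 0 7
3 2 4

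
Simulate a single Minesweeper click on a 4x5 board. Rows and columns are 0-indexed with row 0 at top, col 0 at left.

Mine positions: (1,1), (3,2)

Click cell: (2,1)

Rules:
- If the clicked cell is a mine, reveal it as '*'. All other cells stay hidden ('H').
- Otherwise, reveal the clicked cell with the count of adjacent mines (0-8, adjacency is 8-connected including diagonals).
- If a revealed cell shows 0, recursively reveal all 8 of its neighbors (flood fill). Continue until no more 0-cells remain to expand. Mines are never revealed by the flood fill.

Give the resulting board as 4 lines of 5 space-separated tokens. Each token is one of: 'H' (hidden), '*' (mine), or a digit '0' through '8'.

H H H H H
H H H H H
H 2 H H H
H H H H H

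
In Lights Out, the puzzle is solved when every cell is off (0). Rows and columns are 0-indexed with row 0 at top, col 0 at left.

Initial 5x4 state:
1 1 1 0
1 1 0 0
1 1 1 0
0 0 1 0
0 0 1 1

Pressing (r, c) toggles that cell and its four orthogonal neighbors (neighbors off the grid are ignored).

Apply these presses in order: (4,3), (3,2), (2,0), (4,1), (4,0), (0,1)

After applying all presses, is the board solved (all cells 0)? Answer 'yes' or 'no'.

After press 1 at (4,3):
1 1 1 0
1 1 0 0
1 1 1 0
0 0 1 1
0 0 0 0

After press 2 at (3,2):
1 1 1 0
1 1 0 0
1 1 0 0
0 1 0 0
0 0 1 0

After press 3 at (2,0):
1 1 1 0
0 1 0 0
0 0 0 0
1 1 0 0
0 0 1 0

After press 4 at (4,1):
1 1 1 0
0 1 0 0
0 0 0 0
1 0 0 0
1 1 0 0

After press 5 at (4,0):
1 1 1 0
0 1 0 0
0 0 0 0
0 0 0 0
0 0 0 0

After press 6 at (0,1):
0 0 0 0
0 0 0 0
0 0 0 0
0 0 0 0
0 0 0 0

Lights still on: 0

Answer: yes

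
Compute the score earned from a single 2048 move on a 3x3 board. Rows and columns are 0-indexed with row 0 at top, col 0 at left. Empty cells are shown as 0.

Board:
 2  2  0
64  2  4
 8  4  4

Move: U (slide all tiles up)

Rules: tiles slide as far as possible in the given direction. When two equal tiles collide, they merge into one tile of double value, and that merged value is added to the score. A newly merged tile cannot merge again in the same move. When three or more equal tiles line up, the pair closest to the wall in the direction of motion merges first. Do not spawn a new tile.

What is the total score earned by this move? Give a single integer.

Answer: 12

Derivation:
Slide up:
col 0: [2, 64, 8] -> [2, 64, 8]  score +0 (running 0)
col 1: [2, 2, 4] -> [4, 4, 0]  score +4 (running 4)
col 2: [0, 4, 4] -> [8, 0, 0]  score +8 (running 12)
Board after move:
 2  4  8
64  4  0
 8  0  0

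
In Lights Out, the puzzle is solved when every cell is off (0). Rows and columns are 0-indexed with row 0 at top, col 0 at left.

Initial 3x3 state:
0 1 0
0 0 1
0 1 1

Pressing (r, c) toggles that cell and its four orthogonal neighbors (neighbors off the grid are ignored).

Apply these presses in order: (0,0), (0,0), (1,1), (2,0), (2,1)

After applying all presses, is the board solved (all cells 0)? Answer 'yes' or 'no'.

Answer: yes

Derivation:
After press 1 at (0,0):
1 0 0
1 0 1
0 1 1

After press 2 at (0,0):
0 1 0
0 0 1
0 1 1

After press 3 at (1,1):
0 0 0
1 1 0
0 0 1

After press 4 at (2,0):
0 0 0
0 1 0
1 1 1

After press 5 at (2,1):
0 0 0
0 0 0
0 0 0

Lights still on: 0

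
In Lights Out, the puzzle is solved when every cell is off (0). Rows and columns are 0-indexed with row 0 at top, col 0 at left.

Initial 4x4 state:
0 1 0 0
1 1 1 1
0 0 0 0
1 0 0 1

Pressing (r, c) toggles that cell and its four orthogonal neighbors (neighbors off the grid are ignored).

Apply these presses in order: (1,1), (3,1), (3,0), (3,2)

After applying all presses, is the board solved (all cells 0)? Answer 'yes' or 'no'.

Answer: no

Derivation:
After press 1 at (1,1):
0 0 0 0
0 0 0 1
0 1 0 0
1 0 0 1

After press 2 at (3,1):
0 0 0 0
0 0 0 1
0 0 0 0
0 1 1 1

After press 3 at (3,0):
0 0 0 0
0 0 0 1
1 0 0 0
1 0 1 1

After press 4 at (3,2):
0 0 0 0
0 0 0 1
1 0 1 0
1 1 0 0

Lights still on: 5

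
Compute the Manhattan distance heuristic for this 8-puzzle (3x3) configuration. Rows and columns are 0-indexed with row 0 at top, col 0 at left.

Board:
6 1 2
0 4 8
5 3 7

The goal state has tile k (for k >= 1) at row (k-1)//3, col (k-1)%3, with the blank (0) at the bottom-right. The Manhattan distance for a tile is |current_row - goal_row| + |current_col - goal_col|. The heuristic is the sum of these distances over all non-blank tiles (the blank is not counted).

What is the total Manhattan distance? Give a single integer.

Answer: 15

Derivation:
Tile 6: at (0,0), goal (1,2), distance |0-1|+|0-2| = 3
Tile 1: at (0,1), goal (0,0), distance |0-0|+|1-0| = 1
Tile 2: at (0,2), goal (0,1), distance |0-0|+|2-1| = 1
Tile 4: at (1,1), goal (1,0), distance |1-1|+|1-0| = 1
Tile 8: at (1,2), goal (2,1), distance |1-2|+|2-1| = 2
Tile 5: at (2,0), goal (1,1), distance |2-1|+|0-1| = 2
Tile 3: at (2,1), goal (0,2), distance |2-0|+|1-2| = 3
Tile 7: at (2,2), goal (2,0), distance |2-2|+|2-0| = 2
Sum: 3 + 1 + 1 + 1 + 2 + 2 + 3 + 2 = 15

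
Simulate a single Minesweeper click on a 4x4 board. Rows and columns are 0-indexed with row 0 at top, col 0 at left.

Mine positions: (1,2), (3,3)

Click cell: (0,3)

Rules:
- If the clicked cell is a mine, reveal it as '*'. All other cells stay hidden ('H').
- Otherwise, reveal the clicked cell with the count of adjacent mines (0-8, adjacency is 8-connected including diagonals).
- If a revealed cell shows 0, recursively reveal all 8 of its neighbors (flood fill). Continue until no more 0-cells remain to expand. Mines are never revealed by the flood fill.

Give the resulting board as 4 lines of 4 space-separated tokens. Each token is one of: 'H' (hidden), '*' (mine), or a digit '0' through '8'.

H H H 1
H H H H
H H H H
H H H H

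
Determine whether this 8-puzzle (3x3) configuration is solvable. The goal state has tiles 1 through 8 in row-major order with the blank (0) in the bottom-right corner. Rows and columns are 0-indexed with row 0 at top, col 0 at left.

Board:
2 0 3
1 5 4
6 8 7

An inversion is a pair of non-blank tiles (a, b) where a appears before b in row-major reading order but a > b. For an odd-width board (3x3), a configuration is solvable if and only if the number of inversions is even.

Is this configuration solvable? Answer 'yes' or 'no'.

Answer: yes

Derivation:
Inversions (pairs i<j in row-major order where tile[i] > tile[j] > 0): 4
4 is even, so the puzzle is solvable.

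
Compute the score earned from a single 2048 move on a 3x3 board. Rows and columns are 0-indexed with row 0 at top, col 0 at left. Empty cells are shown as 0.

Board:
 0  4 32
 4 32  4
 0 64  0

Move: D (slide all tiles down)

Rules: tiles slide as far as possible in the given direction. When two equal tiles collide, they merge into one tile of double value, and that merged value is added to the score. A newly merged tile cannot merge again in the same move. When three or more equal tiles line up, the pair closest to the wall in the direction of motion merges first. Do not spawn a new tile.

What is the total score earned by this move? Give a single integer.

Answer: 0

Derivation:
Slide down:
col 0: [0, 4, 0] -> [0, 0, 4]  score +0 (running 0)
col 1: [4, 32, 64] -> [4, 32, 64]  score +0 (running 0)
col 2: [32, 4, 0] -> [0, 32, 4]  score +0 (running 0)
Board after move:
 0  4  0
 0 32 32
 4 64  4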